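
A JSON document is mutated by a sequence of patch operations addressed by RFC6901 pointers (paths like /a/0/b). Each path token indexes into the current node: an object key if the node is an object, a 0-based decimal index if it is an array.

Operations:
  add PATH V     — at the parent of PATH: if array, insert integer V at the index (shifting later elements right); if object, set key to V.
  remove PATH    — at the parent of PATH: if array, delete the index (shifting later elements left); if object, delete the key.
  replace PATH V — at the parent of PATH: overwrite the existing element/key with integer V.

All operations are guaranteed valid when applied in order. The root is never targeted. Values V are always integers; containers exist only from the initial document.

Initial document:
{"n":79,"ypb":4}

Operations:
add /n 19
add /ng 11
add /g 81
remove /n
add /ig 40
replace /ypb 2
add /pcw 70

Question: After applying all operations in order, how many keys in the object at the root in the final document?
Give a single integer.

After op 1 (add /n 19): {"n":19,"ypb":4}
After op 2 (add /ng 11): {"n":19,"ng":11,"ypb":4}
After op 3 (add /g 81): {"g":81,"n":19,"ng":11,"ypb":4}
After op 4 (remove /n): {"g":81,"ng":11,"ypb":4}
After op 5 (add /ig 40): {"g":81,"ig":40,"ng":11,"ypb":4}
After op 6 (replace /ypb 2): {"g":81,"ig":40,"ng":11,"ypb":2}
After op 7 (add /pcw 70): {"g":81,"ig":40,"ng":11,"pcw":70,"ypb":2}
Size at the root: 5

Answer: 5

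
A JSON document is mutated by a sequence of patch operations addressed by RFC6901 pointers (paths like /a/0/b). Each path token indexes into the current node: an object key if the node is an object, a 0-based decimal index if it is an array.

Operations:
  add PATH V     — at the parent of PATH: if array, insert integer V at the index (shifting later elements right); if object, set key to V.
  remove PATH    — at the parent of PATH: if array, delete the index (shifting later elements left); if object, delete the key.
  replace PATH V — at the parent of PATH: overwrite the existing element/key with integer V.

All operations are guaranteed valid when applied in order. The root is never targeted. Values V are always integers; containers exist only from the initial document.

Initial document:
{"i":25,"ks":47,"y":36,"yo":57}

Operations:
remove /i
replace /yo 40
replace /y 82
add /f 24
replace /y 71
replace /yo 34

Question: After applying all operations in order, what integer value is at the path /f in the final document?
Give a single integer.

Answer: 24

Derivation:
After op 1 (remove /i): {"ks":47,"y":36,"yo":57}
After op 2 (replace /yo 40): {"ks":47,"y":36,"yo":40}
After op 3 (replace /y 82): {"ks":47,"y":82,"yo":40}
After op 4 (add /f 24): {"f":24,"ks":47,"y":82,"yo":40}
After op 5 (replace /y 71): {"f":24,"ks":47,"y":71,"yo":40}
After op 6 (replace /yo 34): {"f":24,"ks":47,"y":71,"yo":34}
Value at /f: 24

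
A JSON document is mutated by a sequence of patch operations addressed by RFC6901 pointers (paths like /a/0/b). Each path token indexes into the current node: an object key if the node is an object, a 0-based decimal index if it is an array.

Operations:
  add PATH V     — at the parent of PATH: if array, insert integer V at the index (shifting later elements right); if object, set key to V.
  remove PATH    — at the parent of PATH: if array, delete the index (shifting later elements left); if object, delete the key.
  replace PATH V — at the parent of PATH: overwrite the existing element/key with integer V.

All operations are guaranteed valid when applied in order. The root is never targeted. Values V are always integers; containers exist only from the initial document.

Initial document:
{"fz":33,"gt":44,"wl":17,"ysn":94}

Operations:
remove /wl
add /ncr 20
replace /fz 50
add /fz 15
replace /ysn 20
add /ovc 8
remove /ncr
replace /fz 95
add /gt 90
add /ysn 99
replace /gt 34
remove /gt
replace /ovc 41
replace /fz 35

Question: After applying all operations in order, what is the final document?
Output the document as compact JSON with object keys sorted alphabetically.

Answer: {"fz":35,"ovc":41,"ysn":99}

Derivation:
After op 1 (remove /wl): {"fz":33,"gt":44,"ysn":94}
After op 2 (add /ncr 20): {"fz":33,"gt":44,"ncr":20,"ysn":94}
After op 3 (replace /fz 50): {"fz":50,"gt":44,"ncr":20,"ysn":94}
After op 4 (add /fz 15): {"fz":15,"gt":44,"ncr":20,"ysn":94}
After op 5 (replace /ysn 20): {"fz":15,"gt":44,"ncr":20,"ysn":20}
After op 6 (add /ovc 8): {"fz":15,"gt":44,"ncr":20,"ovc":8,"ysn":20}
After op 7 (remove /ncr): {"fz":15,"gt":44,"ovc":8,"ysn":20}
After op 8 (replace /fz 95): {"fz":95,"gt":44,"ovc":8,"ysn":20}
After op 9 (add /gt 90): {"fz":95,"gt":90,"ovc":8,"ysn":20}
After op 10 (add /ysn 99): {"fz":95,"gt":90,"ovc":8,"ysn":99}
After op 11 (replace /gt 34): {"fz":95,"gt":34,"ovc":8,"ysn":99}
After op 12 (remove /gt): {"fz":95,"ovc":8,"ysn":99}
After op 13 (replace /ovc 41): {"fz":95,"ovc":41,"ysn":99}
After op 14 (replace /fz 35): {"fz":35,"ovc":41,"ysn":99}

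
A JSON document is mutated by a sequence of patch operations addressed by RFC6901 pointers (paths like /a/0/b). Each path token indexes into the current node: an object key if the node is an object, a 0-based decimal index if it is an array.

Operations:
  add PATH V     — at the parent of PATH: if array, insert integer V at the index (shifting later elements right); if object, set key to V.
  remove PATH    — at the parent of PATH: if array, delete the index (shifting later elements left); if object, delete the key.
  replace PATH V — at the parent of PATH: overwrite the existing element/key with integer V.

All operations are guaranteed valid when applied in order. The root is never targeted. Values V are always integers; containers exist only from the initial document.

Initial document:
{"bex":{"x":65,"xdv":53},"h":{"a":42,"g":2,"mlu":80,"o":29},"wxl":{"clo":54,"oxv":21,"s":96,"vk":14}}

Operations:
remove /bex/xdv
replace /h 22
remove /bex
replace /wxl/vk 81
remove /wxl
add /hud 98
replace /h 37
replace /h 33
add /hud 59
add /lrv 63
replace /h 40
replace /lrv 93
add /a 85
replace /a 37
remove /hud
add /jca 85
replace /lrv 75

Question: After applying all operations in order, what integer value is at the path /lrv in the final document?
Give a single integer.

After op 1 (remove /bex/xdv): {"bex":{"x":65},"h":{"a":42,"g":2,"mlu":80,"o":29},"wxl":{"clo":54,"oxv":21,"s":96,"vk":14}}
After op 2 (replace /h 22): {"bex":{"x":65},"h":22,"wxl":{"clo":54,"oxv":21,"s":96,"vk":14}}
After op 3 (remove /bex): {"h":22,"wxl":{"clo":54,"oxv":21,"s":96,"vk":14}}
After op 4 (replace /wxl/vk 81): {"h":22,"wxl":{"clo":54,"oxv":21,"s":96,"vk":81}}
After op 5 (remove /wxl): {"h":22}
After op 6 (add /hud 98): {"h":22,"hud":98}
After op 7 (replace /h 37): {"h":37,"hud":98}
After op 8 (replace /h 33): {"h":33,"hud":98}
After op 9 (add /hud 59): {"h":33,"hud":59}
After op 10 (add /lrv 63): {"h":33,"hud":59,"lrv":63}
After op 11 (replace /h 40): {"h":40,"hud":59,"lrv":63}
After op 12 (replace /lrv 93): {"h":40,"hud":59,"lrv":93}
After op 13 (add /a 85): {"a":85,"h":40,"hud":59,"lrv":93}
After op 14 (replace /a 37): {"a":37,"h":40,"hud":59,"lrv":93}
After op 15 (remove /hud): {"a":37,"h":40,"lrv":93}
After op 16 (add /jca 85): {"a":37,"h":40,"jca":85,"lrv":93}
After op 17 (replace /lrv 75): {"a":37,"h":40,"jca":85,"lrv":75}
Value at /lrv: 75

Answer: 75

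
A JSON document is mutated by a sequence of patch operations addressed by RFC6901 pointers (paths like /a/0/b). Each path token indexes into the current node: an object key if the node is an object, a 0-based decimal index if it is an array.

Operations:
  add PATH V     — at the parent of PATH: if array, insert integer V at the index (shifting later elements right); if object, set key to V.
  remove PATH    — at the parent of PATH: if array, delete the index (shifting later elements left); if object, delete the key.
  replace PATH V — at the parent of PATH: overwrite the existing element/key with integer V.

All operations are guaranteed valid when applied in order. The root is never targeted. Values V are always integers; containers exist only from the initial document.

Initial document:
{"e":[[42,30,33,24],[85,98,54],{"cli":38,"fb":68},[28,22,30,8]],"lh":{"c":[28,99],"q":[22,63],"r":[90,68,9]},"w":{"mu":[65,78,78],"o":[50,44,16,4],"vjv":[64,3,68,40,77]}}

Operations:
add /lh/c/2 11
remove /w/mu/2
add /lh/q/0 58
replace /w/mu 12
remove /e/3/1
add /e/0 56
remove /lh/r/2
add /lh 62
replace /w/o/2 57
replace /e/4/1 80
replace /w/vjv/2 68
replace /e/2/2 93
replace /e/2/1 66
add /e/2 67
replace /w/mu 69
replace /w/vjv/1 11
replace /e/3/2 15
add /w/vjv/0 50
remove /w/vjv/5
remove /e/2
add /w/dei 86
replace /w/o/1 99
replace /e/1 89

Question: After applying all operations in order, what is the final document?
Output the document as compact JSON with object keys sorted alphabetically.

After op 1 (add /lh/c/2 11): {"e":[[42,30,33,24],[85,98,54],{"cli":38,"fb":68},[28,22,30,8]],"lh":{"c":[28,99,11],"q":[22,63],"r":[90,68,9]},"w":{"mu":[65,78,78],"o":[50,44,16,4],"vjv":[64,3,68,40,77]}}
After op 2 (remove /w/mu/2): {"e":[[42,30,33,24],[85,98,54],{"cli":38,"fb":68},[28,22,30,8]],"lh":{"c":[28,99,11],"q":[22,63],"r":[90,68,9]},"w":{"mu":[65,78],"o":[50,44,16,4],"vjv":[64,3,68,40,77]}}
After op 3 (add /lh/q/0 58): {"e":[[42,30,33,24],[85,98,54],{"cli":38,"fb":68},[28,22,30,8]],"lh":{"c":[28,99,11],"q":[58,22,63],"r":[90,68,9]},"w":{"mu":[65,78],"o":[50,44,16,4],"vjv":[64,3,68,40,77]}}
After op 4 (replace /w/mu 12): {"e":[[42,30,33,24],[85,98,54],{"cli":38,"fb":68},[28,22,30,8]],"lh":{"c":[28,99,11],"q":[58,22,63],"r":[90,68,9]},"w":{"mu":12,"o":[50,44,16,4],"vjv":[64,3,68,40,77]}}
After op 5 (remove /e/3/1): {"e":[[42,30,33,24],[85,98,54],{"cli":38,"fb":68},[28,30,8]],"lh":{"c":[28,99,11],"q":[58,22,63],"r":[90,68,9]},"w":{"mu":12,"o":[50,44,16,4],"vjv":[64,3,68,40,77]}}
After op 6 (add /e/0 56): {"e":[56,[42,30,33,24],[85,98,54],{"cli":38,"fb":68},[28,30,8]],"lh":{"c":[28,99,11],"q":[58,22,63],"r":[90,68,9]},"w":{"mu":12,"o":[50,44,16,4],"vjv":[64,3,68,40,77]}}
After op 7 (remove /lh/r/2): {"e":[56,[42,30,33,24],[85,98,54],{"cli":38,"fb":68},[28,30,8]],"lh":{"c":[28,99,11],"q":[58,22,63],"r":[90,68]},"w":{"mu":12,"o":[50,44,16,4],"vjv":[64,3,68,40,77]}}
After op 8 (add /lh 62): {"e":[56,[42,30,33,24],[85,98,54],{"cli":38,"fb":68},[28,30,8]],"lh":62,"w":{"mu":12,"o":[50,44,16,4],"vjv":[64,3,68,40,77]}}
After op 9 (replace /w/o/2 57): {"e":[56,[42,30,33,24],[85,98,54],{"cli":38,"fb":68},[28,30,8]],"lh":62,"w":{"mu":12,"o":[50,44,57,4],"vjv":[64,3,68,40,77]}}
After op 10 (replace /e/4/1 80): {"e":[56,[42,30,33,24],[85,98,54],{"cli":38,"fb":68},[28,80,8]],"lh":62,"w":{"mu":12,"o":[50,44,57,4],"vjv":[64,3,68,40,77]}}
After op 11 (replace /w/vjv/2 68): {"e":[56,[42,30,33,24],[85,98,54],{"cli":38,"fb":68},[28,80,8]],"lh":62,"w":{"mu":12,"o":[50,44,57,4],"vjv":[64,3,68,40,77]}}
After op 12 (replace /e/2/2 93): {"e":[56,[42,30,33,24],[85,98,93],{"cli":38,"fb":68},[28,80,8]],"lh":62,"w":{"mu":12,"o":[50,44,57,4],"vjv":[64,3,68,40,77]}}
After op 13 (replace /e/2/1 66): {"e":[56,[42,30,33,24],[85,66,93],{"cli":38,"fb":68},[28,80,8]],"lh":62,"w":{"mu":12,"o":[50,44,57,4],"vjv":[64,3,68,40,77]}}
After op 14 (add /e/2 67): {"e":[56,[42,30,33,24],67,[85,66,93],{"cli":38,"fb":68},[28,80,8]],"lh":62,"w":{"mu":12,"o":[50,44,57,4],"vjv":[64,3,68,40,77]}}
After op 15 (replace /w/mu 69): {"e":[56,[42,30,33,24],67,[85,66,93],{"cli":38,"fb":68},[28,80,8]],"lh":62,"w":{"mu":69,"o":[50,44,57,4],"vjv":[64,3,68,40,77]}}
After op 16 (replace /w/vjv/1 11): {"e":[56,[42,30,33,24],67,[85,66,93],{"cli":38,"fb":68},[28,80,8]],"lh":62,"w":{"mu":69,"o":[50,44,57,4],"vjv":[64,11,68,40,77]}}
After op 17 (replace /e/3/2 15): {"e":[56,[42,30,33,24],67,[85,66,15],{"cli":38,"fb":68},[28,80,8]],"lh":62,"w":{"mu":69,"o":[50,44,57,4],"vjv":[64,11,68,40,77]}}
After op 18 (add /w/vjv/0 50): {"e":[56,[42,30,33,24],67,[85,66,15],{"cli":38,"fb":68},[28,80,8]],"lh":62,"w":{"mu":69,"o":[50,44,57,4],"vjv":[50,64,11,68,40,77]}}
After op 19 (remove /w/vjv/5): {"e":[56,[42,30,33,24],67,[85,66,15],{"cli":38,"fb":68},[28,80,8]],"lh":62,"w":{"mu":69,"o":[50,44,57,4],"vjv":[50,64,11,68,40]}}
After op 20 (remove /e/2): {"e":[56,[42,30,33,24],[85,66,15],{"cli":38,"fb":68},[28,80,8]],"lh":62,"w":{"mu":69,"o":[50,44,57,4],"vjv":[50,64,11,68,40]}}
After op 21 (add /w/dei 86): {"e":[56,[42,30,33,24],[85,66,15],{"cli":38,"fb":68},[28,80,8]],"lh":62,"w":{"dei":86,"mu":69,"o":[50,44,57,4],"vjv":[50,64,11,68,40]}}
After op 22 (replace /w/o/1 99): {"e":[56,[42,30,33,24],[85,66,15],{"cli":38,"fb":68},[28,80,8]],"lh":62,"w":{"dei":86,"mu":69,"o":[50,99,57,4],"vjv":[50,64,11,68,40]}}
After op 23 (replace /e/1 89): {"e":[56,89,[85,66,15],{"cli":38,"fb":68},[28,80,8]],"lh":62,"w":{"dei":86,"mu":69,"o":[50,99,57,4],"vjv":[50,64,11,68,40]}}

Answer: {"e":[56,89,[85,66,15],{"cli":38,"fb":68},[28,80,8]],"lh":62,"w":{"dei":86,"mu":69,"o":[50,99,57,4],"vjv":[50,64,11,68,40]}}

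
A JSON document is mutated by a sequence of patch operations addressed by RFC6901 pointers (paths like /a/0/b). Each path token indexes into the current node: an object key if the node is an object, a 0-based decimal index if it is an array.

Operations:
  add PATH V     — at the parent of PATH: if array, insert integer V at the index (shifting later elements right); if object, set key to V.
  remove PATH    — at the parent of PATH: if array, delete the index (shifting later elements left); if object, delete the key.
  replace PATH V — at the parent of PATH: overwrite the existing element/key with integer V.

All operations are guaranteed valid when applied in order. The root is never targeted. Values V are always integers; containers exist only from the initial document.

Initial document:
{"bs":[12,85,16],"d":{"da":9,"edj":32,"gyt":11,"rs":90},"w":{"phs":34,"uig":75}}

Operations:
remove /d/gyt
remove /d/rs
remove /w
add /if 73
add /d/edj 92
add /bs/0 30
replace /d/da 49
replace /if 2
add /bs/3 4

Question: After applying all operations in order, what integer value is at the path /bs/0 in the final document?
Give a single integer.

After op 1 (remove /d/gyt): {"bs":[12,85,16],"d":{"da":9,"edj":32,"rs":90},"w":{"phs":34,"uig":75}}
After op 2 (remove /d/rs): {"bs":[12,85,16],"d":{"da":9,"edj":32},"w":{"phs":34,"uig":75}}
After op 3 (remove /w): {"bs":[12,85,16],"d":{"da":9,"edj":32}}
After op 4 (add /if 73): {"bs":[12,85,16],"d":{"da":9,"edj":32},"if":73}
After op 5 (add /d/edj 92): {"bs":[12,85,16],"d":{"da":9,"edj":92},"if":73}
After op 6 (add /bs/0 30): {"bs":[30,12,85,16],"d":{"da":9,"edj":92},"if":73}
After op 7 (replace /d/da 49): {"bs":[30,12,85,16],"d":{"da":49,"edj":92},"if":73}
After op 8 (replace /if 2): {"bs":[30,12,85,16],"d":{"da":49,"edj":92},"if":2}
After op 9 (add /bs/3 4): {"bs":[30,12,85,4,16],"d":{"da":49,"edj":92},"if":2}
Value at /bs/0: 30

Answer: 30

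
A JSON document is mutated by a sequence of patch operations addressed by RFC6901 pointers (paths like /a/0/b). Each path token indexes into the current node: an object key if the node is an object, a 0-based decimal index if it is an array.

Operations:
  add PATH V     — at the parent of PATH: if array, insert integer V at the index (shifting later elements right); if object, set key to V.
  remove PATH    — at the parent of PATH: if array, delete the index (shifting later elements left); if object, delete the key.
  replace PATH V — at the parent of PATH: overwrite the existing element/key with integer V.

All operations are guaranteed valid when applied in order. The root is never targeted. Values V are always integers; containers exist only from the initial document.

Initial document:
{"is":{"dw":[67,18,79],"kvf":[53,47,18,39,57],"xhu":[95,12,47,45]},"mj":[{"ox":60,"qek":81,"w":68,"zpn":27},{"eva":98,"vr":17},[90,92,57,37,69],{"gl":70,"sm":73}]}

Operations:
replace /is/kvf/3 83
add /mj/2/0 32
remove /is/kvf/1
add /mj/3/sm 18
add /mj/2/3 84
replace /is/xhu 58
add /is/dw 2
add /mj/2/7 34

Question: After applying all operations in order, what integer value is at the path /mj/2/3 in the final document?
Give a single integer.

Answer: 84

Derivation:
After op 1 (replace /is/kvf/3 83): {"is":{"dw":[67,18,79],"kvf":[53,47,18,83,57],"xhu":[95,12,47,45]},"mj":[{"ox":60,"qek":81,"w":68,"zpn":27},{"eva":98,"vr":17},[90,92,57,37,69],{"gl":70,"sm":73}]}
After op 2 (add /mj/2/0 32): {"is":{"dw":[67,18,79],"kvf":[53,47,18,83,57],"xhu":[95,12,47,45]},"mj":[{"ox":60,"qek":81,"w":68,"zpn":27},{"eva":98,"vr":17},[32,90,92,57,37,69],{"gl":70,"sm":73}]}
After op 3 (remove /is/kvf/1): {"is":{"dw":[67,18,79],"kvf":[53,18,83,57],"xhu":[95,12,47,45]},"mj":[{"ox":60,"qek":81,"w":68,"zpn":27},{"eva":98,"vr":17},[32,90,92,57,37,69],{"gl":70,"sm":73}]}
After op 4 (add /mj/3/sm 18): {"is":{"dw":[67,18,79],"kvf":[53,18,83,57],"xhu":[95,12,47,45]},"mj":[{"ox":60,"qek":81,"w":68,"zpn":27},{"eva":98,"vr":17},[32,90,92,57,37,69],{"gl":70,"sm":18}]}
After op 5 (add /mj/2/3 84): {"is":{"dw":[67,18,79],"kvf":[53,18,83,57],"xhu":[95,12,47,45]},"mj":[{"ox":60,"qek":81,"w":68,"zpn":27},{"eva":98,"vr":17},[32,90,92,84,57,37,69],{"gl":70,"sm":18}]}
After op 6 (replace /is/xhu 58): {"is":{"dw":[67,18,79],"kvf":[53,18,83,57],"xhu":58},"mj":[{"ox":60,"qek":81,"w":68,"zpn":27},{"eva":98,"vr":17},[32,90,92,84,57,37,69],{"gl":70,"sm":18}]}
After op 7 (add /is/dw 2): {"is":{"dw":2,"kvf":[53,18,83,57],"xhu":58},"mj":[{"ox":60,"qek":81,"w":68,"zpn":27},{"eva":98,"vr":17},[32,90,92,84,57,37,69],{"gl":70,"sm":18}]}
After op 8 (add /mj/2/7 34): {"is":{"dw":2,"kvf":[53,18,83,57],"xhu":58},"mj":[{"ox":60,"qek":81,"w":68,"zpn":27},{"eva":98,"vr":17},[32,90,92,84,57,37,69,34],{"gl":70,"sm":18}]}
Value at /mj/2/3: 84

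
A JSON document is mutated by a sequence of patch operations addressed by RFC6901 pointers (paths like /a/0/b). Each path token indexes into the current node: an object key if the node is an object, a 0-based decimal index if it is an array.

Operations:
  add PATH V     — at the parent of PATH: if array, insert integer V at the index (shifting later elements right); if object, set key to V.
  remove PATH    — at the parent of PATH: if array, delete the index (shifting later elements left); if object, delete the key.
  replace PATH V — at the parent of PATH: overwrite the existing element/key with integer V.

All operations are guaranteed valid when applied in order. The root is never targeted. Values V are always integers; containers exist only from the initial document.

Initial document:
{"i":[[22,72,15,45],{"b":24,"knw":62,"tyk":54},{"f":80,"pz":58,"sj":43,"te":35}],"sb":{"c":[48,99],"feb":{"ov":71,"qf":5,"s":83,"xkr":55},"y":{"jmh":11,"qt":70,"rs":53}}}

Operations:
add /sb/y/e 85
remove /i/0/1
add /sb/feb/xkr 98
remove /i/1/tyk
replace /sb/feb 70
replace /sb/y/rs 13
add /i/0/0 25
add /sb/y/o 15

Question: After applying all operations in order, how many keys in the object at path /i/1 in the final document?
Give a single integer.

After op 1 (add /sb/y/e 85): {"i":[[22,72,15,45],{"b":24,"knw":62,"tyk":54},{"f":80,"pz":58,"sj":43,"te":35}],"sb":{"c":[48,99],"feb":{"ov":71,"qf":5,"s":83,"xkr":55},"y":{"e":85,"jmh":11,"qt":70,"rs":53}}}
After op 2 (remove /i/0/1): {"i":[[22,15,45],{"b":24,"knw":62,"tyk":54},{"f":80,"pz":58,"sj":43,"te":35}],"sb":{"c":[48,99],"feb":{"ov":71,"qf":5,"s":83,"xkr":55},"y":{"e":85,"jmh":11,"qt":70,"rs":53}}}
After op 3 (add /sb/feb/xkr 98): {"i":[[22,15,45],{"b":24,"knw":62,"tyk":54},{"f":80,"pz":58,"sj":43,"te":35}],"sb":{"c":[48,99],"feb":{"ov":71,"qf":5,"s":83,"xkr":98},"y":{"e":85,"jmh":11,"qt":70,"rs":53}}}
After op 4 (remove /i/1/tyk): {"i":[[22,15,45],{"b":24,"knw":62},{"f":80,"pz":58,"sj":43,"te":35}],"sb":{"c":[48,99],"feb":{"ov":71,"qf":5,"s":83,"xkr":98},"y":{"e":85,"jmh":11,"qt":70,"rs":53}}}
After op 5 (replace /sb/feb 70): {"i":[[22,15,45],{"b":24,"knw":62},{"f":80,"pz":58,"sj":43,"te":35}],"sb":{"c":[48,99],"feb":70,"y":{"e":85,"jmh":11,"qt":70,"rs":53}}}
After op 6 (replace /sb/y/rs 13): {"i":[[22,15,45],{"b":24,"knw":62},{"f":80,"pz":58,"sj":43,"te":35}],"sb":{"c":[48,99],"feb":70,"y":{"e":85,"jmh":11,"qt":70,"rs":13}}}
After op 7 (add /i/0/0 25): {"i":[[25,22,15,45],{"b":24,"knw":62},{"f":80,"pz":58,"sj":43,"te":35}],"sb":{"c":[48,99],"feb":70,"y":{"e":85,"jmh":11,"qt":70,"rs":13}}}
After op 8 (add /sb/y/o 15): {"i":[[25,22,15,45],{"b":24,"knw":62},{"f":80,"pz":58,"sj":43,"te":35}],"sb":{"c":[48,99],"feb":70,"y":{"e":85,"jmh":11,"o":15,"qt":70,"rs":13}}}
Size at path /i/1: 2

Answer: 2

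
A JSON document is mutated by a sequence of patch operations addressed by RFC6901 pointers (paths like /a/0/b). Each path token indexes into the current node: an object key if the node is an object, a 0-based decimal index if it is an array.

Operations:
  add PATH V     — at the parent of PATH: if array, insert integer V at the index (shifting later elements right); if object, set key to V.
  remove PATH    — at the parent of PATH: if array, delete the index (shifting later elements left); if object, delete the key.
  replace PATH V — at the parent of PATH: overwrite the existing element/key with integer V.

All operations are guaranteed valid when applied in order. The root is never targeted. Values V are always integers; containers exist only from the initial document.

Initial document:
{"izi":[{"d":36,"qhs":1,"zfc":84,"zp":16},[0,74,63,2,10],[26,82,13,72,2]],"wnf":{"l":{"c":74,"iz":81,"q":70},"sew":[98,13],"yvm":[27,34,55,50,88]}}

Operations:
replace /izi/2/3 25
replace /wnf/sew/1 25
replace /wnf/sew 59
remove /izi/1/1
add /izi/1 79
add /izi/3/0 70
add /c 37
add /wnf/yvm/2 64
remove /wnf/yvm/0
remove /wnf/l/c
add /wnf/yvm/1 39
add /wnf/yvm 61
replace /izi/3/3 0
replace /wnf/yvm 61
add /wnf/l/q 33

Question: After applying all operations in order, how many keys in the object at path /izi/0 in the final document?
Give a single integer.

Answer: 4

Derivation:
After op 1 (replace /izi/2/3 25): {"izi":[{"d":36,"qhs":1,"zfc":84,"zp":16},[0,74,63,2,10],[26,82,13,25,2]],"wnf":{"l":{"c":74,"iz":81,"q":70},"sew":[98,13],"yvm":[27,34,55,50,88]}}
After op 2 (replace /wnf/sew/1 25): {"izi":[{"d":36,"qhs":1,"zfc":84,"zp":16},[0,74,63,2,10],[26,82,13,25,2]],"wnf":{"l":{"c":74,"iz":81,"q":70},"sew":[98,25],"yvm":[27,34,55,50,88]}}
After op 3 (replace /wnf/sew 59): {"izi":[{"d":36,"qhs":1,"zfc":84,"zp":16},[0,74,63,2,10],[26,82,13,25,2]],"wnf":{"l":{"c":74,"iz":81,"q":70},"sew":59,"yvm":[27,34,55,50,88]}}
After op 4 (remove /izi/1/1): {"izi":[{"d":36,"qhs":1,"zfc":84,"zp":16},[0,63,2,10],[26,82,13,25,2]],"wnf":{"l":{"c":74,"iz":81,"q":70},"sew":59,"yvm":[27,34,55,50,88]}}
After op 5 (add /izi/1 79): {"izi":[{"d":36,"qhs":1,"zfc":84,"zp":16},79,[0,63,2,10],[26,82,13,25,2]],"wnf":{"l":{"c":74,"iz":81,"q":70},"sew":59,"yvm":[27,34,55,50,88]}}
After op 6 (add /izi/3/0 70): {"izi":[{"d":36,"qhs":1,"zfc":84,"zp":16},79,[0,63,2,10],[70,26,82,13,25,2]],"wnf":{"l":{"c":74,"iz":81,"q":70},"sew":59,"yvm":[27,34,55,50,88]}}
After op 7 (add /c 37): {"c":37,"izi":[{"d":36,"qhs":1,"zfc":84,"zp":16},79,[0,63,2,10],[70,26,82,13,25,2]],"wnf":{"l":{"c":74,"iz":81,"q":70},"sew":59,"yvm":[27,34,55,50,88]}}
After op 8 (add /wnf/yvm/2 64): {"c":37,"izi":[{"d":36,"qhs":1,"zfc":84,"zp":16},79,[0,63,2,10],[70,26,82,13,25,2]],"wnf":{"l":{"c":74,"iz":81,"q":70},"sew":59,"yvm":[27,34,64,55,50,88]}}
After op 9 (remove /wnf/yvm/0): {"c":37,"izi":[{"d":36,"qhs":1,"zfc":84,"zp":16},79,[0,63,2,10],[70,26,82,13,25,2]],"wnf":{"l":{"c":74,"iz":81,"q":70},"sew":59,"yvm":[34,64,55,50,88]}}
After op 10 (remove /wnf/l/c): {"c":37,"izi":[{"d":36,"qhs":1,"zfc":84,"zp":16},79,[0,63,2,10],[70,26,82,13,25,2]],"wnf":{"l":{"iz":81,"q":70},"sew":59,"yvm":[34,64,55,50,88]}}
After op 11 (add /wnf/yvm/1 39): {"c":37,"izi":[{"d":36,"qhs":1,"zfc":84,"zp":16},79,[0,63,2,10],[70,26,82,13,25,2]],"wnf":{"l":{"iz":81,"q":70},"sew":59,"yvm":[34,39,64,55,50,88]}}
After op 12 (add /wnf/yvm 61): {"c":37,"izi":[{"d":36,"qhs":1,"zfc":84,"zp":16},79,[0,63,2,10],[70,26,82,13,25,2]],"wnf":{"l":{"iz":81,"q":70},"sew":59,"yvm":61}}
After op 13 (replace /izi/3/3 0): {"c":37,"izi":[{"d":36,"qhs":1,"zfc":84,"zp":16},79,[0,63,2,10],[70,26,82,0,25,2]],"wnf":{"l":{"iz":81,"q":70},"sew":59,"yvm":61}}
After op 14 (replace /wnf/yvm 61): {"c":37,"izi":[{"d":36,"qhs":1,"zfc":84,"zp":16},79,[0,63,2,10],[70,26,82,0,25,2]],"wnf":{"l":{"iz":81,"q":70},"sew":59,"yvm":61}}
After op 15 (add /wnf/l/q 33): {"c":37,"izi":[{"d":36,"qhs":1,"zfc":84,"zp":16},79,[0,63,2,10],[70,26,82,0,25,2]],"wnf":{"l":{"iz":81,"q":33},"sew":59,"yvm":61}}
Size at path /izi/0: 4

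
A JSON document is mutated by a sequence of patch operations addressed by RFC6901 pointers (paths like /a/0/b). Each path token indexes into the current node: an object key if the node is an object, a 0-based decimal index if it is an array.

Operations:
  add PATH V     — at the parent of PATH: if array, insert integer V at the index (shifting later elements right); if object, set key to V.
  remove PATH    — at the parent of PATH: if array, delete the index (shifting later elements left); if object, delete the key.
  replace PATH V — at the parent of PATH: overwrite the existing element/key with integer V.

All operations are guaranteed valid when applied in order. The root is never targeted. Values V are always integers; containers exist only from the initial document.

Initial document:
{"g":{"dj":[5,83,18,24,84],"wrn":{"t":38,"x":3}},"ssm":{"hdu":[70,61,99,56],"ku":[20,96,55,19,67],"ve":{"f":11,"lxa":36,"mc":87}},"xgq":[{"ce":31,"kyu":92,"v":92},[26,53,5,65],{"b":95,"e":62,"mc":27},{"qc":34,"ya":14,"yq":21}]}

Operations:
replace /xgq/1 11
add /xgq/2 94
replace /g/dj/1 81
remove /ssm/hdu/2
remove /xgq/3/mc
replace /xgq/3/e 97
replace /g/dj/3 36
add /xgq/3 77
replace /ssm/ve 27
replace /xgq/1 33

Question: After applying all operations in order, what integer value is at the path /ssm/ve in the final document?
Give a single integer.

Answer: 27

Derivation:
After op 1 (replace /xgq/1 11): {"g":{"dj":[5,83,18,24,84],"wrn":{"t":38,"x":3}},"ssm":{"hdu":[70,61,99,56],"ku":[20,96,55,19,67],"ve":{"f":11,"lxa":36,"mc":87}},"xgq":[{"ce":31,"kyu":92,"v":92},11,{"b":95,"e":62,"mc":27},{"qc":34,"ya":14,"yq":21}]}
After op 2 (add /xgq/2 94): {"g":{"dj":[5,83,18,24,84],"wrn":{"t":38,"x":3}},"ssm":{"hdu":[70,61,99,56],"ku":[20,96,55,19,67],"ve":{"f":11,"lxa":36,"mc":87}},"xgq":[{"ce":31,"kyu":92,"v":92},11,94,{"b":95,"e":62,"mc":27},{"qc":34,"ya":14,"yq":21}]}
After op 3 (replace /g/dj/1 81): {"g":{"dj":[5,81,18,24,84],"wrn":{"t":38,"x":3}},"ssm":{"hdu":[70,61,99,56],"ku":[20,96,55,19,67],"ve":{"f":11,"lxa":36,"mc":87}},"xgq":[{"ce":31,"kyu":92,"v":92},11,94,{"b":95,"e":62,"mc":27},{"qc":34,"ya":14,"yq":21}]}
After op 4 (remove /ssm/hdu/2): {"g":{"dj":[5,81,18,24,84],"wrn":{"t":38,"x":3}},"ssm":{"hdu":[70,61,56],"ku":[20,96,55,19,67],"ve":{"f":11,"lxa":36,"mc":87}},"xgq":[{"ce":31,"kyu":92,"v":92},11,94,{"b":95,"e":62,"mc":27},{"qc":34,"ya":14,"yq":21}]}
After op 5 (remove /xgq/3/mc): {"g":{"dj":[5,81,18,24,84],"wrn":{"t":38,"x":3}},"ssm":{"hdu":[70,61,56],"ku":[20,96,55,19,67],"ve":{"f":11,"lxa":36,"mc":87}},"xgq":[{"ce":31,"kyu":92,"v":92},11,94,{"b":95,"e":62},{"qc":34,"ya":14,"yq":21}]}
After op 6 (replace /xgq/3/e 97): {"g":{"dj":[5,81,18,24,84],"wrn":{"t":38,"x":3}},"ssm":{"hdu":[70,61,56],"ku":[20,96,55,19,67],"ve":{"f":11,"lxa":36,"mc":87}},"xgq":[{"ce":31,"kyu":92,"v":92},11,94,{"b":95,"e":97},{"qc":34,"ya":14,"yq":21}]}
After op 7 (replace /g/dj/3 36): {"g":{"dj":[5,81,18,36,84],"wrn":{"t":38,"x":3}},"ssm":{"hdu":[70,61,56],"ku":[20,96,55,19,67],"ve":{"f":11,"lxa":36,"mc":87}},"xgq":[{"ce":31,"kyu":92,"v":92},11,94,{"b":95,"e":97},{"qc":34,"ya":14,"yq":21}]}
After op 8 (add /xgq/3 77): {"g":{"dj":[5,81,18,36,84],"wrn":{"t":38,"x":3}},"ssm":{"hdu":[70,61,56],"ku":[20,96,55,19,67],"ve":{"f":11,"lxa":36,"mc":87}},"xgq":[{"ce":31,"kyu":92,"v":92},11,94,77,{"b":95,"e":97},{"qc":34,"ya":14,"yq":21}]}
After op 9 (replace /ssm/ve 27): {"g":{"dj":[5,81,18,36,84],"wrn":{"t":38,"x":3}},"ssm":{"hdu":[70,61,56],"ku":[20,96,55,19,67],"ve":27},"xgq":[{"ce":31,"kyu":92,"v":92},11,94,77,{"b":95,"e":97},{"qc":34,"ya":14,"yq":21}]}
After op 10 (replace /xgq/1 33): {"g":{"dj":[5,81,18,36,84],"wrn":{"t":38,"x":3}},"ssm":{"hdu":[70,61,56],"ku":[20,96,55,19,67],"ve":27},"xgq":[{"ce":31,"kyu":92,"v":92},33,94,77,{"b":95,"e":97},{"qc":34,"ya":14,"yq":21}]}
Value at /ssm/ve: 27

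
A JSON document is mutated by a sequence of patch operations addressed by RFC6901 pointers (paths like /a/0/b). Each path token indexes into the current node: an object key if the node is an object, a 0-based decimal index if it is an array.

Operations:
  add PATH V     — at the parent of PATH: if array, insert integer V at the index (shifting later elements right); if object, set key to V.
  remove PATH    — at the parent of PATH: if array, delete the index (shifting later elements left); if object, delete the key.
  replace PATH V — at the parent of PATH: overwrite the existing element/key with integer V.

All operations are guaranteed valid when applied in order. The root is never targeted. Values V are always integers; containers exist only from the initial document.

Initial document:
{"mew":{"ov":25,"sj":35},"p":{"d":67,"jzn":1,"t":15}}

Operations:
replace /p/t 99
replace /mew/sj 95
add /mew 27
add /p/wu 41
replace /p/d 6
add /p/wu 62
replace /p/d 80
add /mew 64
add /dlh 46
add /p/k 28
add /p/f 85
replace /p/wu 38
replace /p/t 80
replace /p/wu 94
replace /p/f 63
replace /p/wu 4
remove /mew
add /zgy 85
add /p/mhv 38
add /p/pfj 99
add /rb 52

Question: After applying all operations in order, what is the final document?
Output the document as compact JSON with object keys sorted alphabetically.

After op 1 (replace /p/t 99): {"mew":{"ov":25,"sj":35},"p":{"d":67,"jzn":1,"t":99}}
After op 2 (replace /mew/sj 95): {"mew":{"ov":25,"sj":95},"p":{"d":67,"jzn":1,"t":99}}
After op 3 (add /mew 27): {"mew":27,"p":{"d":67,"jzn":1,"t":99}}
After op 4 (add /p/wu 41): {"mew":27,"p":{"d":67,"jzn":1,"t":99,"wu":41}}
After op 5 (replace /p/d 6): {"mew":27,"p":{"d":6,"jzn":1,"t":99,"wu":41}}
After op 6 (add /p/wu 62): {"mew":27,"p":{"d":6,"jzn":1,"t":99,"wu":62}}
After op 7 (replace /p/d 80): {"mew":27,"p":{"d":80,"jzn":1,"t":99,"wu":62}}
After op 8 (add /mew 64): {"mew":64,"p":{"d":80,"jzn":1,"t":99,"wu":62}}
After op 9 (add /dlh 46): {"dlh":46,"mew":64,"p":{"d":80,"jzn":1,"t":99,"wu":62}}
After op 10 (add /p/k 28): {"dlh":46,"mew":64,"p":{"d":80,"jzn":1,"k":28,"t":99,"wu":62}}
After op 11 (add /p/f 85): {"dlh":46,"mew":64,"p":{"d":80,"f":85,"jzn":1,"k":28,"t":99,"wu":62}}
After op 12 (replace /p/wu 38): {"dlh":46,"mew":64,"p":{"d":80,"f":85,"jzn":1,"k":28,"t":99,"wu":38}}
After op 13 (replace /p/t 80): {"dlh":46,"mew":64,"p":{"d":80,"f":85,"jzn":1,"k":28,"t":80,"wu":38}}
After op 14 (replace /p/wu 94): {"dlh":46,"mew":64,"p":{"d":80,"f":85,"jzn":1,"k":28,"t":80,"wu":94}}
After op 15 (replace /p/f 63): {"dlh":46,"mew":64,"p":{"d":80,"f":63,"jzn":1,"k":28,"t":80,"wu":94}}
After op 16 (replace /p/wu 4): {"dlh":46,"mew":64,"p":{"d":80,"f":63,"jzn":1,"k":28,"t":80,"wu":4}}
After op 17 (remove /mew): {"dlh":46,"p":{"d":80,"f":63,"jzn":1,"k":28,"t":80,"wu":4}}
After op 18 (add /zgy 85): {"dlh":46,"p":{"d":80,"f":63,"jzn":1,"k":28,"t":80,"wu":4},"zgy":85}
After op 19 (add /p/mhv 38): {"dlh":46,"p":{"d":80,"f":63,"jzn":1,"k":28,"mhv":38,"t":80,"wu":4},"zgy":85}
After op 20 (add /p/pfj 99): {"dlh":46,"p":{"d":80,"f":63,"jzn":1,"k":28,"mhv":38,"pfj":99,"t":80,"wu":4},"zgy":85}
After op 21 (add /rb 52): {"dlh":46,"p":{"d":80,"f":63,"jzn":1,"k":28,"mhv":38,"pfj":99,"t":80,"wu":4},"rb":52,"zgy":85}

Answer: {"dlh":46,"p":{"d":80,"f":63,"jzn":1,"k":28,"mhv":38,"pfj":99,"t":80,"wu":4},"rb":52,"zgy":85}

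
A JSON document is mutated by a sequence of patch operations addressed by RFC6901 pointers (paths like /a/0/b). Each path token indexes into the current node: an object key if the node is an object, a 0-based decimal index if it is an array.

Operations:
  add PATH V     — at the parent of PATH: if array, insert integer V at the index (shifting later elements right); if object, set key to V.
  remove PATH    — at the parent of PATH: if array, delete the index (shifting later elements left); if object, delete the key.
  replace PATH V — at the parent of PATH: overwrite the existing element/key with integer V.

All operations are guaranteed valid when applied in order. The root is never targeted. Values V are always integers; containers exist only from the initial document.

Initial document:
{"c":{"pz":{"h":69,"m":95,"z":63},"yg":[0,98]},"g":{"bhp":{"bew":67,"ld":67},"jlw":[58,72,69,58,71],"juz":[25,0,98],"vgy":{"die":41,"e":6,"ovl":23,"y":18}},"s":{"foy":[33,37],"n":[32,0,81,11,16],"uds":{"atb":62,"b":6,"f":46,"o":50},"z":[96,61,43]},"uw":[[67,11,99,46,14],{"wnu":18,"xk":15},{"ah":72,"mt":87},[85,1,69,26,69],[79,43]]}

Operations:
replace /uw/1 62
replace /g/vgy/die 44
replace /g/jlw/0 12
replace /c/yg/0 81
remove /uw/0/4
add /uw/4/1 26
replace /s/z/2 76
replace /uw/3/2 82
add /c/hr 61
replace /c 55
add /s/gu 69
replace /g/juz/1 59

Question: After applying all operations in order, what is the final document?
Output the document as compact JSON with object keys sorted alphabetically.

After op 1 (replace /uw/1 62): {"c":{"pz":{"h":69,"m":95,"z":63},"yg":[0,98]},"g":{"bhp":{"bew":67,"ld":67},"jlw":[58,72,69,58,71],"juz":[25,0,98],"vgy":{"die":41,"e":6,"ovl":23,"y":18}},"s":{"foy":[33,37],"n":[32,0,81,11,16],"uds":{"atb":62,"b":6,"f":46,"o":50},"z":[96,61,43]},"uw":[[67,11,99,46,14],62,{"ah":72,"mt":87},[85,1,69,26,69],[79,43]]}
After op 2 (replace /g/vgy/die 44): {"c":{"pz":{"h":69,"m":95,"z":63},"yg":[0,98]},"g":{"bhp":{"bew":67,"ld":67},"jlw":[58,72,69,58,71],"juz":[25,0,98],"vgy":{"die":44,"e":6,"ovl":23,"y":18}},"s":{"foy":[33,37],"n":[32,0,81,11,16],"uds":{"atb":62,"b":6,"f":46,"o":50},"z":[96,61,43]},"uw":[[67,11,99,46,14],62,{"ah":72,"mt":87},[85,1,69,26,69],[79,43]]}
After op 3 (replace /g/jlw/0 12): {"c":{"pz":{"h":69,"m":95,"z":63},"yg":[0,98]},"g":{"bhp":{"bew":67,"ld":67},"jlw":[12,72,69,58,71],"juz":[25,0,98],"vgy":{"die":44,"e":6,"ovl":23,"y":18}},"s":{"foy":[33,37],"n":[32,0,81,11,16],"uds":{"atb":62,"b":6,"f":46,"o":50},"z":[96,61,43]},"uw":[[67,11,99,46,14],62,{"ah":72,"mt":87},[85,1,69,26,69],[79,43]]}
After op 4 (replace /c/yg/0 81): {"c":{"pz":{"h":69,"m":95,"z":63},"yg":[81,98]},"g":{"bhp":{"bew":67,"ld":67},"jlw":[12,72,69,58,71],"juz":[25,0,98],"vgy":{"die":44,"e":6,"ovl":23,"y":18}},"s":{"foy":[33,37],"n":[32,0,81,11,16],"uds":{"atb":62,"b":6,"f":46,"o":50},"z":[96,61,43]},"uw":[[67,11,99,46,14],62,{"ah":72,"mt":87},[85,1,69,26,69],[79,43]]}
After op 5 (remove /uw/0/4): {"c":{"pz":{"h":69,"m":95,"z":63},"yg":[81,98]},"g":{"bhp":{"bew":67,"ld":67},"jlw":[12,72,69,58,71],"juz":[25,0,98],"vgy":{"die":44,"e":6,"ovl":23,"y":18}},"s":{"foy":[33,37],"n":[32,0,81,11,16],"uds":{"atb":62,"b":6,"f":46,"o":50},"z":[96,61,43]},"uw":[[67,11,99,46],62,{"ah":72,"mt":87},[85,1,69,26,69],[79,43]]}
After op 6 (add /uw/4/1 26): {"c":{"pz":{"h":69,"m":95,"z":63},"yg":[81,98]},"g":{"bhp":{"bew":67,"ld":67},"jlw":[12,72,69,58,71],"juz":[25,0,98],"vgy":{"die":44,"e":6,"ovl":23,"y":18}},"s":{"foy":[33,37],"n":[32,0,81,11,16],"uds":{"atb":62,"b":6,"f":46,"o":50},"z":[96,61,43]},"uw":[[67,11,99,46],62,{"ah":72,"mt":87},[85,1,69,26,69],[79,26,43]]}
After op 7 (replace /s/z/2 76): {"c":{"pz":{"h":69,"m":95,"z":63},"yg":[81,98]},"g":{"bhp":{"bew":67,"ld":67},"jlw":[12,72,69,58,71],"juz":[25,0,98],"vgy":{"die":44,"e":6,"ovl":23,"y":18}},"s":{"foy":[33,37],"n":[32,0,81,11,16],"uds":{"atb":62,"b":6,"f":46,"o":50},"z":[96,61,76]},"uw":[[67,11,99,46],62,{"ah":72,"mt":87},[85,1,69,26,69],[79,26,43]]}
After op 8 (replace /uw/3/2 82): {"c":{"pz":{"h":69,"m":95,"z":63},"yg":[81,98]},"g":{"bhp":{"bew":67,"ld":67},"jlw":[12,72,69,58,71],"juz":[25,0,98],"vgy":{"die":44,"e":6,"ovl":23,"y":18}},"s":{"foy":[33,37],"n":[32,0,81,11,16],"uds":{"atb":62,"b":6,"f":46,"o":50},"z":[96,61,76]},"uw":[[67,11,99,46],62,{"ah":72,"mt":87},[85,1,82,26,69],[79,26,43]]}
After op 9 (add /c/hr 61): {"c":{"hr":61,"pz":{"h":69,"m":95,"z":63},"yg":[81,98]},"g":{"bhp":{"bew":67,"ld":67},"jlw":[12,72,69,58,71],"juz":[25,0,98],"vgy":{"die":44,"e":6,"ovl":23,"y":18}},"s":{"foy":[33,37],"n":[32,0,81,11,16],"uds":{"atb":62,"b":6,"f":46,"o":50},"z":[96,61,76]},"uw":[[67,11,99,46],62,{"ah":72,"mt":87},[85,1,82,26,69],[79,26,43]]}
After op 10 (replace /c 55): {"c":55,"g":{"bhp":{"bew":67,"ld":67},"jlw":[12,72,69,58,71],"juz":[25,0,98],"vgy":{"die":44,"e":6,"ovl":23,"y":18}},"s":{"foy":[33,37],"n":[32,0,81,11,16],"uds":{"atb":62,"b":6,"f":46,"o":50},"z":[96,61,76]},"uw":[[67,11,99,46],62,{"ah":72,"mt":87},[85,1,82,26,69],[79,26,43]]}
After op 11 (add /s/gu 69): {"c":55,"g":{"bhp":{"bew":67,"ld":67},"jlw":[12,72,69,58,71],"juz":[25,0,98],"vgy":{"die":44,"e":6,"ovl":23,"y":18}},"s":{"foy":[33,37],"gu":69,"n":[32,0,81,11,16],"uds":{"atb":62,"b":6,"f":46,"o":50},"z":[96,61,76]},"uw":[[67,11,99,46],62,{"ah":72,"mt":87},[85,1,82,26,69],[79,26,43]]}
After op 12 (replace /g/juz/1 59): {"c":55,"g":{"bhp":{"bew":67,"ld":67},"jlw":[12,72,69,58,71],"juz":[25,59,98],"vgy":{"die":44,"e":6,"ovl":23,"y":18}},"s":{"foy":[33,37],"gu":69,"n":[32,0,81,11,16],"uds":{"atb":62,"b":6,"f":46,"o":50},"z":[96,61,76]},"uw":[[67,11,99,46],62,{"ah":72,"mt":87},[85,1,82,26,69],[79,26,43]]}

Answer: {"c":55,"g":{"bhp":{"bew":67,"ld":67},"jlw":[12,72,69,58,71],"juz":[25,59,98],"vgy":{"die":44,"e":6,"ovl":23,"y":18}},"s":{"foy":[33,37],"gu":69,"n":[32,0,81,11,16],"uds":{"atb":62,"b":6,"f":46,"o":50},"z":[96,61,76]},"uw":[[67,11,99,46],62,{"ah":72,"mt":87},[85,1,82,26,69],[79,26,43]]}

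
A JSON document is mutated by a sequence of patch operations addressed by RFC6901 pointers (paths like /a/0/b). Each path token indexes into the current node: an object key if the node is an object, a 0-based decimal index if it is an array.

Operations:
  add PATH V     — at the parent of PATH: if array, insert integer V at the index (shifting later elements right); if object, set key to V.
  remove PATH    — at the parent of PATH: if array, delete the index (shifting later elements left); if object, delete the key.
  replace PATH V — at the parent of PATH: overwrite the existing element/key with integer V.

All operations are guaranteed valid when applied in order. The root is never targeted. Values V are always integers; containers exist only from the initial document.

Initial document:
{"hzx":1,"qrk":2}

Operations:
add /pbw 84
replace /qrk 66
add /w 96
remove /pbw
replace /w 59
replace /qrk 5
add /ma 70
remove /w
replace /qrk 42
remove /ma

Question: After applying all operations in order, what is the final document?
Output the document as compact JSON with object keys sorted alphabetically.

Answer: {"hzx":1,"qrk":42}

Derivation:
After op 1 (add /pbw 84): {"hzx":1,"pbw":84,"qrk":2}
After op 2 (replace /qrk 66): {"hzx":1,"pbw":84,"qrk":66}
After op 3 (add /w 96): {"hzx":1,"pbw":84,"qrk":66,"w":96}
After op 4 (remove /pbw): {"hzx":1,"qrk":66,"w":96}
After op 5 (replace /w 59): {"hzx":1,"qrk":66,"w":59}
After op 6 (replace /qrk 5): {"hzx":1,"qrk":5,"w":59}
After op 7 (add /ma 70): {"hzx":1,"ma":70,"qrk":5,"w":59}
After op 8 (remove /w): {"hzx":1,"ma":70,"qrk":5}
After op 9 (replace /qrk 42): {"hzx":1,"ma":70,"qrk":42}
After op 10 (remove /ma): {"hzx":1,"qrk":42}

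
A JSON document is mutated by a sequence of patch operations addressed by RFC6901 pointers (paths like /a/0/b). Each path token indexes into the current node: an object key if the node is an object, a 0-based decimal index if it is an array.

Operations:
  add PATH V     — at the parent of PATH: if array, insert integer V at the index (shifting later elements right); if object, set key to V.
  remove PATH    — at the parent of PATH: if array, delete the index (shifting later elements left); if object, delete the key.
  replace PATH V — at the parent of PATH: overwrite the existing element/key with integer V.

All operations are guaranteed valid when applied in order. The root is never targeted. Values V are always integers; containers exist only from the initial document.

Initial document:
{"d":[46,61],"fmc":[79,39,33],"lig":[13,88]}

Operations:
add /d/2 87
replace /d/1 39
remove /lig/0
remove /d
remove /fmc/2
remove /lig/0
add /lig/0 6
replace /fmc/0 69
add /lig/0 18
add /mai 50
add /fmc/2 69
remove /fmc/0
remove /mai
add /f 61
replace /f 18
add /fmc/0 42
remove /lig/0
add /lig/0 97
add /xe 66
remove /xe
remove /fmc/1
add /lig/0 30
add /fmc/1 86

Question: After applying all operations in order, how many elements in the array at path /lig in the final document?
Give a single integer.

Answer: 3

Derivation:
After op 1 (add /d/2 87): {"d":[46,61,87],"fmc":[79,39,33],"lig":[13,88]}
After op 2 (replace /d/1 39): {"d":[46,39,87],"fmc":[79,39,33],"lig":[13,88]}
After op 3 (remove /lig/0): {"d":[46,39,87],"fmc":[79,39,33],"lig":[88]}
After op 4 (remove /d): {"fmc":[79,39,33],"lig":[88]}
After op 5 (remove /fmc/2): {"fmc":[79,39],"lig":[88]}
After op 6 (remove /lig/0): {"fmc":[79,39],"lig":[]}
After op 7 (add /lig/0 6): {"fmc":[79,39],"lig":[6]}
After op 8 (replace /fmc/0 69): {"fmc":[69,39],"lig":[6]}
After op 9 (add /lig/0 18): {"fmc":[69,39],"lig":[18,6]}
After op 10 (add /mai 50): {"fmc":[69,39],"lig":[18,6],"mai":50}
After op 11 (add /fmc/2 69): {"fmc":[69,39,69],"lig":[18,6],"mai":50}
After op 12 (remove /fmc/0): {"fmc":[39,69],"lig":[18,6],"mai":50}
After op 13 (remove /mai): {"fmc":[39,69],"lig":[18,6]}
After op 14 (add /f 61): {"f":61,"fmc":[39,69],"lig":[18,6]}
After op 15 (replace /f 18): {"f":18,"fmc":[39,69],"lig":[18,6]}
After op 16 (add /fmc/0 42): {"f":18,"fmc":[42,39,69],"lig":[18,6]}
After op 17 (remove /lig/0): {"f":18,"fmc":[42,39,69],"lig":[6]}
After op 18 (add /lig/0 97): {"f":18,"fmc":[42,39,69],"lig":[97,6]}
After op 19 (add /xe 66): {"f":18,"fmc":[42,39,69],"lig":[97,6],"xe":66}
After op 20 (remove /xe): {"f":18,"fmc":[42,39,69],"lig":[97,6]}
After op 21 (remove /fmc/1): {"f":18,"fmc":[42,69],"lig":[97,6]}
After op 22 (add /lig/0 30): {"f":18,"fmc":[42,69],"lig":[30,97,6]}
After op 23 (add /fmc/1 86): {"f":18,"fmc":[42,86,69],"lig":[30,97,6]}
Size at path /lig: 3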